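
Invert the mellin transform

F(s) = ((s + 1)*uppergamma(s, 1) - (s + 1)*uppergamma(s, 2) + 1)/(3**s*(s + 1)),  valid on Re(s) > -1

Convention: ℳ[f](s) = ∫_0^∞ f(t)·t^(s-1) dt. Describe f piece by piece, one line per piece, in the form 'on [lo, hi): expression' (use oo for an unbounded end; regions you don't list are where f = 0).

the common scale on t comes off first: t on [0, 1); exp(-t) on [1, 2)
slice at 1/3, transform all 2 pieces, and sum them
the [0, 1/3) slice contributes ∫ 3*t·t^(s-1) dt
[1/3, 2/3) adds the kernel integral of exp(-3*t)

on [0, 1/3): 3*t
on [1/3, 2/3): exp(-3*t)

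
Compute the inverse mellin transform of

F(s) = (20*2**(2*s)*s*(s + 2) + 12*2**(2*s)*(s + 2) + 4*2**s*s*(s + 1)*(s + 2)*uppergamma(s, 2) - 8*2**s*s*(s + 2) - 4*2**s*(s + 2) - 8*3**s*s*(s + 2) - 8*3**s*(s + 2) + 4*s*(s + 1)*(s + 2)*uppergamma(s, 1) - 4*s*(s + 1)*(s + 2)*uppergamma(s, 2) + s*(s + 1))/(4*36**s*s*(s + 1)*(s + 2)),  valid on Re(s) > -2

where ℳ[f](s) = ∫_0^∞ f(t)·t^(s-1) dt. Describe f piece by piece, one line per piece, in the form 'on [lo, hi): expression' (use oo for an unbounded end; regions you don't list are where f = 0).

on [0, 1/36): 324*t**2
on [1/36, 1/18): exp(-36*t)
on [1/18, 1/12): 18*t + 1
on [1/12, 1/9): 18*t + 3
on [1/9, oo): exp(-18*t)

strip the common scale on t: 81*t**2 on [0, 1/18); exp(-18*t) on [1/18, 1/9); 9*t + 1 on [1/9, 1/6); …
back out the common scale on t: 9*t**2 on [0, 1/6); exp(-6*t) on [1/6, 1/3); 3*t + 1 on [1/3, 1/2); …
invert the common scale on t to get t**2 on [0, 1/2); exp(-2*t) on [1/2, 1); t + 1 on [1, 3/2); …
decompose at 1/36, 1/18, 1/12, 1/9; ℳ[f](s) sums the 5 pieces' integrals
for t in [0, 1/36): the term is ∫ 324*t**2·t^(s-1)
on [1/36, 1/18) integrate f = exp(-36*t) against the kernel
piece [1/18, 1/12): integrate (18*t + 1) against the kernel
on [1/12, 1/9): add ∫ (18*t + 3)·t^(s-1) dt
∫ over [1/9, ∞) of exp(-18*t)·t^(s-1) joins the sum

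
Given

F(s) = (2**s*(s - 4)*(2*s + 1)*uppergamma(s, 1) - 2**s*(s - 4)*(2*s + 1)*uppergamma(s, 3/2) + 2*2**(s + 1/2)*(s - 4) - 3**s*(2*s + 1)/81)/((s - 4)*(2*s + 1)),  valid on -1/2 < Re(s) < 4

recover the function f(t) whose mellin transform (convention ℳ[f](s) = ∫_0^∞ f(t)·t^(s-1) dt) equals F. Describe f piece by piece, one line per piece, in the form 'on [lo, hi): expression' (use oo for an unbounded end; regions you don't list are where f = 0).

on [0, 2): sqrt(t)
on [2, 3): exp(-t/2)
on [3, oo): t**(-4)

slice at 2, 3, transform all 3 pieces, and sum them
on [0, 2) integrate f = sqrt(t) against the kernel
on [2, 3): add ∫ exp(-t/2)·t^(s-1) dt
piece [3, ∞): integrate t**(-4) against the kernel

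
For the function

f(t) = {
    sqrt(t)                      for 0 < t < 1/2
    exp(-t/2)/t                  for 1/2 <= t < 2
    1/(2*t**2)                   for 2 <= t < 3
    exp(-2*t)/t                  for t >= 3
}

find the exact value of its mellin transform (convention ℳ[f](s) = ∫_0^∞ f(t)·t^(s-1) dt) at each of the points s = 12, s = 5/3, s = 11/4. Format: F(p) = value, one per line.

remove the shared t-power first: t**(3/2) on [0, 1/2); exp(-t/2) on [1/2, 2); 1/(2*t) on [2, 3); …
breakpoints 1/2, 2, 3: one integral from each of the 4 segments
on [0, 1/2): add ∫ sqrt(t)·t^(s-1) dt
[1/2, 2) adds the kernel integral of exp(-t/2)/t
∫ 1/(2*t**2)·t^(s-1) over [2, 3)
segment [3, ∞) carries exp(-2*t)/t; integrate it

F(12) = -20201678848*exp(-1) + sqrt(2)/102400 + 5474871*exp(-6)/8 + 11605/4 + 4885809916361*exp(-1/4)/512
F(5/3) = -3**(2/3)/2 - 2**(2/3)*uppergamma(2/3, 1) + 2**(1/3)*uppergamma(2/3, 6)/2 + 3*2**(5/6)/52 + 3*2**(2/3)/4 + 2**(2/3)*uppergamma(2/3, 1/4)
F(11/4) = -2*2**(3/4)*uppergamma(7/4, 1) - 101*2**(3/4)/156 + 2**(1/4)*uppergamma(7/4, 6)/4 + 2*3**(3/4)/3 + 2*2**(3/4)*uppergamma(7/4, 1/4)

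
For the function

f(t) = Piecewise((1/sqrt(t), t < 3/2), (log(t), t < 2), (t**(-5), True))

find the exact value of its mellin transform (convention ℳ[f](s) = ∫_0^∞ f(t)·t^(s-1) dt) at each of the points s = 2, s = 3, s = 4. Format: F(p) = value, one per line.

F(2) = -9*log(3)/8 - 19/48 + sqrt(6)/2 + 25*log(2)/8
F(3) = -9*log(3)/8 - 7/18 + 9*sqrt(6)/20 + 91*log(2)/24
F(4) = -81*log(3)/64 - 47/256 + 27*sqrt(6)/56 + 337*log(2)/64

the shared t-power comes off first: sqrt(t) on [0, 3/2); t*log(t) on [3/2, 2); t**(-4) on [2, ∞)
f breaks at 3/2, 2 into 3 integrals to sum
on [0, 3/2): add ∫ 1/sqrt(t)·t^(s-1) dt
∫ over [3/2, 2) of log(t)·t^(s-1) joins the sum
on [2, ∞) integrate f = t**(-5) against the kernel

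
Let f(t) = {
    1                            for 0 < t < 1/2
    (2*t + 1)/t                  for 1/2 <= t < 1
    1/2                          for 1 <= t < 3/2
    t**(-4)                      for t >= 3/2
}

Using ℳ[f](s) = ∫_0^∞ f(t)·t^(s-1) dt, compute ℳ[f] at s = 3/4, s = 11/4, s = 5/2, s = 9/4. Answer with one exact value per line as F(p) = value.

F(3/4) = 2**(1/4)*(-1053*2**(3/4) + 383*3**(3/4) + 3510)/1053
F(11/4) = 2**(1/4)*(-2610 + 5299*3**(3/4) + 7740*2**(3/4))/13860
F(5/2) = -13*sqrt(2)/60 + 403*sqrt(6)/1080 + 19/15
F(9/4) = 2**(3/4)*(-322 + 475*3**(1/4) + 924*2**(1/4))/1260

the shared t-power comes off first: t on [0, 1/2); 2*t + 1 on [1/2, 1); t/2 on [1, 3/2); …
along the cuts 1/2, 1, 3/2, ℳ[f](s) splits into 4 integrals
for t in [0, 1/2): the term is ∫ 1·t^(s-1)
[1/2, 1) adds the kernel integral of (2*t + 1)/t
∫ 1/2·t^(s-1) over [1, 3/2)
[3/2, ∞) adds the kernel integral of t**(-4)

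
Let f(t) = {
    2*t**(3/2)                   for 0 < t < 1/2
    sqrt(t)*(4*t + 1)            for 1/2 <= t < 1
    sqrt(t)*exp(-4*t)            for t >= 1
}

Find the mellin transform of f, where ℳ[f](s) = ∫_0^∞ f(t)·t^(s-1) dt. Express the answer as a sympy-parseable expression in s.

8**(-s - 1/2)*(2**(s + 1/2)*(s + 1/2)*(s + 3/2)*uppergamma(s + 1/2, 4) - 2*4**(s + 1/2)*(s + 1/2) - 4**(s + 1/2) + 5*8**(s + 1/2)*(s + 1/2) + 8**(s + 1/2))/((s + 1/2)*(s + 3/2))
  Re(s) > -3/2

strip the shared t-power: 2*t on [0, 1/2); 4*t + 1 on [1/2, 1); exp(-4*t) on [1, ∞)
undo the common scale on t: t on [0, 1); 2*t + 1 on [1, 2); exp(-2*t) on [2, ∞)
cuts at 1/2, 1: linearity sums the 3 kernel integrals
segment [0, 1/2) carries 2*t**(3/2); integrate it
[1/2, 1) adds the kernel integral of sqrt(t)*(4*t + 1)
for t in [1, ∞): the term is ∫ sqrt(t)*exp(-4*t)·t^(s-1)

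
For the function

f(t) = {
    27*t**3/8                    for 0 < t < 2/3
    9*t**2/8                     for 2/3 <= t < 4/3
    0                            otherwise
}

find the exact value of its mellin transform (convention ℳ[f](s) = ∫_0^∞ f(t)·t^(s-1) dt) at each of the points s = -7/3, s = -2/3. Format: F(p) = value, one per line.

F(-7/3) = -27*6**(1/3)/16 + 27*12**(1/3)/8
F(-2/3) = 3*18**(1/3)/112 + 3*6**(2/3)/8

peel off the common scale on t: t**3/8 on [0, 2); t**2/8 on [2, 4)
back out the common scale on t: t**3 on [0, 1); t**2/2 on [1, 2)
peel off the shared t-power: t on [0, 1); 1/2 on [1, 2)
the 2 pieces separated at 2/3 each add one integral
segment 0 to 2/3 holds 27*t**3/8; add its integral
on [2/3, 4/3): add ∫ 9*t**2/8·t^(s-1) dt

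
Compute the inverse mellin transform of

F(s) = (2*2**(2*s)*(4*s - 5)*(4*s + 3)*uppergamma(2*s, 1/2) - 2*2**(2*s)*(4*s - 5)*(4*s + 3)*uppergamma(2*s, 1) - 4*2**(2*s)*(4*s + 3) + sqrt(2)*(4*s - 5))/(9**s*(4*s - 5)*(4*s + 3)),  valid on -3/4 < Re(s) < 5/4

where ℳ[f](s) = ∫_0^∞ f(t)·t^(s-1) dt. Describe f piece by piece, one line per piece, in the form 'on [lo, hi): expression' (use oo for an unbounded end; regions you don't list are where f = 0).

on [0, 1/9): 3*sqrt(6)*t**(3/4)/4
on [1/9, 4/9): exp(-3*sqrt(t)/2)
on [4/9, oo): 4*sqrt(6)/(27*t**(5/4))

remove the power substitution first: 3*sqrt(6)*t**(3/2)/4 on [0, 1/3); exp(-3*t/2) on [1/3, 2/3); 4*sqrt(6)/(27*t**(5/2)) on [2/3, ∞)
undo the common scale on t: t**(3/2) on [0, 1/2); exp(-t) on [1/2, 1); t**(-5/2) on [1, ∞)
decompose at 1/9, 4/9; ℳ[f](s) sums the 3 pieces' integrals
[0, 1/9) adds the kernel integral of 3*sqrt(6)*t**(3/4)/4
[1/9, 4/9) adds the kernel integral of exp(-3*sqrt(t)/2)
on [4/9, ∞): add ∫ 4*sqrt(6)/(27*t**(5/4))·t^(s-1) dt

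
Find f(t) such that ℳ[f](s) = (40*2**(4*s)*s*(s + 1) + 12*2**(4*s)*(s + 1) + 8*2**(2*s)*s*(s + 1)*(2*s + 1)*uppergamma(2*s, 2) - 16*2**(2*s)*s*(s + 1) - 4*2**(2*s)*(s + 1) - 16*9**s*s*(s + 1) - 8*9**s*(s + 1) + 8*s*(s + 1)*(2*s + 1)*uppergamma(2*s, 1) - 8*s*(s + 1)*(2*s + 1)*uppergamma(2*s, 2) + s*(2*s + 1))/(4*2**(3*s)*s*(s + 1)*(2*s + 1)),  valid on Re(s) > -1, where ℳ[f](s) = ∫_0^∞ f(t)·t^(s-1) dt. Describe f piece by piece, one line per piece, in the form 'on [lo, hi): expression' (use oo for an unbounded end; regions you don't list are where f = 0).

on [0, 1/8): 2*t
on [1/8, 1/2): exp(-2*sqrt(2)*sqrt(t))
on [1/2, 9/8): sqrt(2)*sqrt(t) + 1
on [9/8, 2): sqrt(2)*sqrt(t) + 3
on [2, oo): exp(-sqrt(2)*sqrt(t))

the common scale on t comes off first: t on [0, 1/4); exp(-2*sqrt(t)) on [1/4, 1); sqrt(t) + 1 on [1, 9/4); …
back out the power substitution: t**2 on [0, 1/2); exp(-2*t) on [1/2, 1); t + 1 on [1, 3/2); …
breakpoints 1/8, 1/2, 9/8, 2: one integral from each of the 5 segments
on [0, 1/8) integrate f = 2*t against the kernel
segment [1/8, 1/2) carries exp(-2*sqrt(2)*sqrt(t)); integrate it
on [1/2, 9/8): add ∫ (sqrt(2)*sqrt(t) + 1)·t^(s-1) dt
on [9/8, 2) integrate f = (sqrt(2)*sqrt(t) + 3) against the kernel
∫ over [2, ∞) of exp(-sqrt(2)*sqrt(t))·t^(s-1) joins the sum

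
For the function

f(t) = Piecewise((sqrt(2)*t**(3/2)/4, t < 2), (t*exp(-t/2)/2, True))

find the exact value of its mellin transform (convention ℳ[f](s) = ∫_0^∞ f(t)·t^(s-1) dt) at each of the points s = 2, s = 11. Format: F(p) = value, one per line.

F(2) = 8/7 + 20*exp(-1)
F(11) = 4096/25 + 222218469376*exp(-1)

peel off the common scale on t: t**(3/2) on [0, 1); t*exp(-t) on [1, ∞)
remove the shared t-power first: sqrt(t) on [0, 1); exp(-t) on [1, ∞)
summing 2 kernel integrals split by 2 yields ℳ[f](s)
segment 0 to 2 holds sqrt(2)*t**(3/2)/4; add its integral
∫ over [2, ∞) of t*exp(-t/2)/2·t^(s-1) joins the sum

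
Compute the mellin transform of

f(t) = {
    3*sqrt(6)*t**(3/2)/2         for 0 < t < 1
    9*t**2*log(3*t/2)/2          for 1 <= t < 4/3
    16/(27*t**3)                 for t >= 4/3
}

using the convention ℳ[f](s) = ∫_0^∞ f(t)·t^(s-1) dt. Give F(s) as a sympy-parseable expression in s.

(32*2**(2*s)*(s - 3)*(s + 1)*(2*s + 3)*log(2) - 32*2**(2*s)*(s - 3)*(2*s + 3) + 32*2**(2*s)*(s - 3)*(2*s + 3)*log(2) - 2**(2*s)*(2*s + 3)*(2*s + (s + 1)**2 + 3) + 3**s*(s - 3)*(s + 1)*(2*s + 3)*(-18*log(3) + 18*log(2)) + 3**s*(s - 3)*(2*s + 3)*(-18*log(3) + 18*log(2)) + 18*3**s*(s - 3)*(2*s + 3) + 12*3**s*sqrt(6)*(s - 3)*(2*s + (s + 1)**2 + 3))/(4*3**s*(s - 3)*(2*s + 3)*(2*s + (s + 1)**2 + 3))
  -3/2 < Re(s) < 3

remove the common scale on t first: sqrt(2)*t**(3/2)/2 on [0, 3); t**2*log(t/2)/2 on [3, 4); 16/t**3 on [4, ∞)
remove the shared t-power first: sqrt(2)*sqrt(t)/2 on [0, 3); t*log(t/2)/2 on [3, 4); 16/t**4 on [4, ∞)
undo the common scale on t: sqrt(t) on [0, 3/2); t*log(t) on [3/2, 2); t**(-4) on [2, ∞)
slice at 1, 4/3, transform all 3 pieces, and sum them
on [0, 1): add ∫ 3*sqrt(6)*t**(3/2)/2·t^(s-1) dt
over [1, 4/3), the kernel integral of 9*t**2*log(3*t/2)/2 enters the sum
over [4/3, ∞), the kernel integral of 16/(27*t**3) enters the sum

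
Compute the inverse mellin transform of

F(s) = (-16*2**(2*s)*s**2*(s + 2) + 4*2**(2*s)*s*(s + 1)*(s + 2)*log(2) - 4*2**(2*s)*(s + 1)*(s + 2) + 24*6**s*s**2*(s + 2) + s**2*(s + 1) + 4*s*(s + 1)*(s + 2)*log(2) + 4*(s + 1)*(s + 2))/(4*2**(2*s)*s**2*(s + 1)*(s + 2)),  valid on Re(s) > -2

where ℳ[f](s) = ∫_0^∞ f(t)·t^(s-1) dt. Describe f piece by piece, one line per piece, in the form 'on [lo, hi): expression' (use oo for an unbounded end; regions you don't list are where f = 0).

on [0, 1/4): 4*t**2
on [1/4, 1): log(2*t)
on [1, 3/2): 4*t

invert the common scale on t to get t**2 on [0, 1/2); log(t) on [1/2, 2); 2*t on [2, 3)
cuts at 1/4, 1: linearity sums the 3 kernel integrals
[0, 1/4) adds the kernel integral of 4*t**2
segment 1/4 to 1 holds log(2*t); add its integral
on [1, 3/2) integrate f = 4*t against the kernel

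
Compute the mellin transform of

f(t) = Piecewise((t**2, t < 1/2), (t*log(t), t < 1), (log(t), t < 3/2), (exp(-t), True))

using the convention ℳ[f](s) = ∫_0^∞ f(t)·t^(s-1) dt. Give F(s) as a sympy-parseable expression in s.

linearity at 1/2, 1, 3/2 turns ℳ[f](s) into 4 summed integrals
between 0 and 1/2 the integrand is t**2·t^(s-1)
segment 1/2 to 1 holds t*log(t); add its integral
∫ over [1, 3/2) of log(t)·t^(s-1) joins the sum
the [3/2, ∞) slice contributes ∫ exp(-t)·t^(s-1) dt

(4*2**s*s**2*(s + 2)*(s**2 + 2*s + 1)*uppergamma(s, 3/2) - 4*2**s*s**2*(s + 2) + 4*2**s*(s + 2)*(s**2 + 2*s + 1) + 3**s*s*(s + 2)*(-4*log(2) + 4*log(3))*(s**2 + 2*s + 1) - 4*3**s*(s + 2)*(s**2 + 2*s + 1) + s**3*(s + 2)*log(4) + s**2*(s + 2)*log(4) + 2*s**2*(s + 2) + s**2*(s**2 + 2*s + 1))/(4*2**s*s**2*(s + 2)*(s**2 + 2*s + 1))
  Re(s) > -2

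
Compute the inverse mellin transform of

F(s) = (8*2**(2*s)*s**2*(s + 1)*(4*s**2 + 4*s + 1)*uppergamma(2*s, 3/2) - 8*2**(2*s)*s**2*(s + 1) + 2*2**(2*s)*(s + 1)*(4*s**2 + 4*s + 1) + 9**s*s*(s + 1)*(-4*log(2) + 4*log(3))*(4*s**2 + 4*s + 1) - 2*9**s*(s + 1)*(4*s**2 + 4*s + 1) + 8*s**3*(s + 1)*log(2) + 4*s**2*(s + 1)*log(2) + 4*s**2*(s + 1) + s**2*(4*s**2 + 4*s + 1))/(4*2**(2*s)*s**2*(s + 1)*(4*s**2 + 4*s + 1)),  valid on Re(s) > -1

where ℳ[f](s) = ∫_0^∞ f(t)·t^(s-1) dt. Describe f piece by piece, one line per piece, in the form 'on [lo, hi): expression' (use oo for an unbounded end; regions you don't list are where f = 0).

on [0, 1/4): t
on [1/4, 1): sqrt(t)*log(sqrt(t))
on [1, 9/4): log(sqrt(t))
on [9/4, oo): exp(-sqrt(t))

remove the power substitution first: t**2 on [0, 1/2); t*log(t) on [1/2, 1); log(t) on [1, 3/2); …
f breaks at 1/4, 1, 9/4 into 4 integrals to sum
∫ over [0, 1/4) of t·t^(s-1) joins the sum
on [1/4, 1) integrate f = sqrt(t)*log(sqrt(t)) against the kernel
the [1, 9/4) slice contributes ∫ log(sqrt(t))·t^(s-1) dt
∫ over [9/4, ∞) of exp(-sqrt(t))·t^(s-1) joins the sum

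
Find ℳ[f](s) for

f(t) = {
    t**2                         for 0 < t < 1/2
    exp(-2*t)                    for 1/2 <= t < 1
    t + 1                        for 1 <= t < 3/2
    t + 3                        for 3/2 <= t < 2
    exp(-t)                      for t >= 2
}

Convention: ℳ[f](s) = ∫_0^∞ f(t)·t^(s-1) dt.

(20*2**(2*s)*s*(s + 2) + 12*2**(2*s)*(s + 2) + 4*2**s*s*(s + 1)*(s + 2)*uppergamma(s, 2) - 8*2**s*s*(s + 2) - 4*2**s*(s + 2) - 8*3**s*s*(s + 2) - 8*3**s*(s + 2) + 4*s*(s + 1)*(s + 2)*uppergamma(s, 1) - 4*s*(s + 1)*(s + 2)*uppergamma(s, 2) + s*(s + 1))/(4*2**s*s*(s + 1)*(s + 2))
  Re(s) > -2

cuts at 1/2, 1, 3/2, 2: linearity sums the 5 kernel integrals
segment [0, 1/2) carries t**2; integrate it
segment [1/2, 1) carries exp(-2*t); integrate it
∫ over [1, 3/2) of (t + 1)·t^(s-1) joins the sum
on [3/2, 2): add ∫ (t + 3)·t^(s-1) dt
segment [2, ∞) carries exp(-t); integrate it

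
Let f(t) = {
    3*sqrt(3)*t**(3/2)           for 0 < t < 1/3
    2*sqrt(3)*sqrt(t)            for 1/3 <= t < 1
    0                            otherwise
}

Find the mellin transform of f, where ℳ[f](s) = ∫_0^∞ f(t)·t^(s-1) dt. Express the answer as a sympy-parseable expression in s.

(4*sqrt(3)*3**s*(2*s + 3) - 4*s - 10)/(3**s*(2*s + 1)*(2*s + 3))
  Re(s) > -3/2

back out the common scale on t: 2*sqrt(2)*t**(3/2) on [0, 1/2); 2*sqrt(2)*sqrt(t) on [1/2, 3/2)
undo the common scale on t: t**(3/2) on [0, 1); 2*sqrt(t) on [1, 3)
treat the 2 regions marked off by 1/3 separately and sum
[0, 1/3) adds the kernel integral of 3*sqrt(3)*t**(3/2)
between 1/3 and 1 the integrand is 2*sqrt(3)*sqrt(t)·t^(s-1)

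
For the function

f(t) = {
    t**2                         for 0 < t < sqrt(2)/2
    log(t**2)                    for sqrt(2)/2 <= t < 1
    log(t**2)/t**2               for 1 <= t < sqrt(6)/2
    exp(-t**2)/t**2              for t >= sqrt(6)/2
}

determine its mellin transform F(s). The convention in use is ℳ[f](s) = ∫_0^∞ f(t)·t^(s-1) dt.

(3*2**(s/2)*(s - 2)**2*(s + 2)*(4*s + (s - 2)**2 - 4)*uppergamma(s/2 - 1, 3/2) - 12*2**(s/2)*(s - 2)**2*(s + 2) + 12*2**(s/2)*(s + 2)*(4*s + (s - 2)**2 - 4) + 3**(s/2)*(s - 2)*(s + 2)*(-4*log(2) + 4*log(3))*(4*s + (s - 2)**2 - 4) - 8*3**(s/2)*(s + 2)*(4*s + (s - 2)**2 - 4) + 6*(s - 2)**3*(s + 2)*log(2) + 12*(s - 2)**2*(s + 2)*log(2) + 12*(s - 2)**2*(s + 2) + 3*(s - 2)**2*(4*s + (s - 2)**2 - 4))/(6*2**(s/2)*(s - 2)**2*(s + 2)*(4*s + (s - 2)**2 - 4))
  Re(s) > -2

strip the power substitution: t on [0, 1/2); log(t) on [1/2, 1); log(t)/t on [1, 3/2); …
remove the shared t-power first: t**2 on [0, 1/2); t*log(t) on [1/2, 1); log(t) on [1, 3/2); …
integrate the 4 segments split at sqrt(2)/2, 1, sqrt(6)/2, then add the results
over [0, sqrt(2)/2), the kernel integral of t**2 enters the sum
segment [sqrt(2)/2, 1) carries log(t**2); integrate it
segment 1 to sqrt(6)/2 holds log(t**2)/t**2; add its integral
∫ exp(-t**2)/t**2·t^(s-1) over [sqrt(6)/2, ∞)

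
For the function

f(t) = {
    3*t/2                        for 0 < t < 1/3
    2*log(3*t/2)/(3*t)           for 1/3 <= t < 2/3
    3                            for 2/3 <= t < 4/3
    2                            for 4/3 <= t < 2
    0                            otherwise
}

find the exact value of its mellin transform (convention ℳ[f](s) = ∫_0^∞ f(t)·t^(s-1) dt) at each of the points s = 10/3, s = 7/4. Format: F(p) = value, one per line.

reversing the common scale on t: t on [0, 1/2); log(t)/t on [1/2, 1); 3 on [1, 2); …
split f at 1/3, 2/3, 4/3: ℳ[f](s) collects 4 kernel integrals
on [0, 1/3) integrate f = 3*t/2 against the kernel
for t in [1/3, 2/3): the term is ∫ 2*log(3*t/2)/(3*t)·t^(s-1)
for t in [2/3, 4/3): the term is ∫ 3·t^(s-1)
segment 4/3 to 2 holds 2; add its integral

F(10/3) = 3**(2/3)*(-18408*2**(1/3) + 1025 + 1820*log(2) + 40768*2**(2/3) + 275184*6**(1/3))/171990
F(7/4) = 2*3**(1/4)*(-2420*2**(3/4) + 924*log(2) + 1295 + 1584*sqrt(2) + 2376*6**(3/4))/6237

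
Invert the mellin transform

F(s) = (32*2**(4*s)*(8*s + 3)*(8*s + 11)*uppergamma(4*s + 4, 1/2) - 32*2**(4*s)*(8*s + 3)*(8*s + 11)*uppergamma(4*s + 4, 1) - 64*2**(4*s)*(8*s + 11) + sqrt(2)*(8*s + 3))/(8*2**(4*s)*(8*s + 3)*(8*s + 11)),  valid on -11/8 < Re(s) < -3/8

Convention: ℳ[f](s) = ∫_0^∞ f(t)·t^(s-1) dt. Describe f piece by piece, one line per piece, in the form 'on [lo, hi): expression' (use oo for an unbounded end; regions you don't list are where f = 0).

on [0, 1/16): t**(11/8)
on [1/16, 1): t*exp(-t**(1/4))
on [1, oo): t**(3/8)

strip the shared t-power: t**(3/8) on [0, 1/16); exp(-t**(1/4)) on [1/16, 1); t**(-5/8) on [1, ∞)
peel off the power substitution: t**(3/4) on [0, 1/4); exp(-sqrt(t)) on [1/4, 1); t**(-5/4) on [1, ∞)
undo the power substitution: t**(3/2) on [0, 1/2); exp(-t) on [1/2, 1); t**(-5/2) on [1, ∞)
slice at 1/16, 1, transform all 3 pieces, and sum them
on [0, 1/16): add ∫ t**(11/8)·t^(s-1) dt
∫ over [1/16, 1) of t*exp(-t**(1/4))·t^(s-1) joins the sum
segment 1 to ∞ holds t**(3/8); add its integral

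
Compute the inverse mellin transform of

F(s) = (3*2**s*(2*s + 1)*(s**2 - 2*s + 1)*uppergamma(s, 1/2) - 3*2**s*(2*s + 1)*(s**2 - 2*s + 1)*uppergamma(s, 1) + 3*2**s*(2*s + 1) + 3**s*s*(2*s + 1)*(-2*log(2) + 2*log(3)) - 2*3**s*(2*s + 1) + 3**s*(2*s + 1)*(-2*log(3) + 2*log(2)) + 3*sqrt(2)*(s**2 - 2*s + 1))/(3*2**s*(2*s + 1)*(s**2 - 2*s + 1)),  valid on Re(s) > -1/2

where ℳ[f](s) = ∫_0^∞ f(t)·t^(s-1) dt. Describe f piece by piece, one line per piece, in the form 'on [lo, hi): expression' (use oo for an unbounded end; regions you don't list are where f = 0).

on [0, 1/2): sqrt(t)
on [1/2, 1): exp(-t)
on [1, 3/2): log(t)/t

cuts at 1/2, 1: linearity sums the 3 kernel integrals
on [0, 1/2): add ∫ sqrt(t)·t^(s-1) dt
the [1/2, 1) slice contributes ∫ exp(-t)·t^(s-1) dt
between 1 and 3/2 the integrand is log(t)/t·t^(s-1)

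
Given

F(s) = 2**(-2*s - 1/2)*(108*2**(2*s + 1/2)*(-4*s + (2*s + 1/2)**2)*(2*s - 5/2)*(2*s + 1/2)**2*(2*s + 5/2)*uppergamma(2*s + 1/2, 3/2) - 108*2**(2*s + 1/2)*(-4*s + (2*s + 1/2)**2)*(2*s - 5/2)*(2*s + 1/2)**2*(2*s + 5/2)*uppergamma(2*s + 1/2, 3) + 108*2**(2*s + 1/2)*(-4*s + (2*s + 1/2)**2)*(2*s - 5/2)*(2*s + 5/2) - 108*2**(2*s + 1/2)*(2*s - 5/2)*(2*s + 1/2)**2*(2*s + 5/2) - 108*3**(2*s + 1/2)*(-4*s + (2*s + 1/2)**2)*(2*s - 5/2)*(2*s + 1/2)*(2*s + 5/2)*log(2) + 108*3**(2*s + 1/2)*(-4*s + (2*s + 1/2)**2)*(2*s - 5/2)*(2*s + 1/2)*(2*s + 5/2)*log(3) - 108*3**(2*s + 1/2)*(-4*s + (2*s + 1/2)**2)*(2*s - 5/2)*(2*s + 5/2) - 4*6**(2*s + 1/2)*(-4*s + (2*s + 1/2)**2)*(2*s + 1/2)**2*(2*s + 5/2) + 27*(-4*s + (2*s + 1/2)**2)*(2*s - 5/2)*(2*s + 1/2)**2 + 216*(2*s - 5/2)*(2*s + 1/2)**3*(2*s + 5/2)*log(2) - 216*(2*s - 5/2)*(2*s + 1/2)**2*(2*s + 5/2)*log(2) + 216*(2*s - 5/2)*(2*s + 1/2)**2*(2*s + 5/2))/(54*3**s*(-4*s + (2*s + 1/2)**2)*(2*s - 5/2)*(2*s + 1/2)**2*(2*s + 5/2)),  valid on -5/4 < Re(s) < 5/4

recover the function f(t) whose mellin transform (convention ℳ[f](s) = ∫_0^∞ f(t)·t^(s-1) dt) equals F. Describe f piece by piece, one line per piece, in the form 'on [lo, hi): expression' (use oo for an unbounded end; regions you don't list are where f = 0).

the common scale on t comes off first: t**(5/4) on [0, 1/4); log(sqrt(t))/t**(1/4) on [1/4, 1); t**(1/4)*log(sqrt(t)) on [1, 9/4); …
undo the power substitution: t**(5/2) on [0, 1/2); log(t)/sqrt(t) on [1/2, 1); sqrt(t)*log(t) on [1, 3/2); …
invert the shared t-power to get t**2 on [0, 1/2); log(t)/t on [1/2, 1); log(t) on [1, 3/2); …
cuts at 1/12, 1/3, 3/4, 3: linearity sums the 5 kernel integrals
∫ over [0, 1/12) of 3*3**(1/4)*t**(5/4)·t^(s-1) joins the sum
segment 1/12 to 1/3 holds 3**(3/4)*log(sqrt(3)*sqrt(t))/(3*t**(1/4)); add its integral
on [1/3, 3/4) integrate f = 3**(1/4)*t**(1/4)*log(sqrt(3)*sqrt(t)) against the kernel
[3/4, 3) adds the kernel integral of 3**(1/4)*t**(1/4)*exp(-sqrt(3)*sqrt(t))
segment 3 to ∞ holds 3**(3/4)/(9*t**(5/4)); add its integral

on [0, 1/12): 3*3**(1/4)*t**(5/4)
on [1/12, 1/3): 3**(3/4)*log(sqrt(3)*sqrt(t))/(3*t**(1/4))
on [1/3, 3/4): 3**(1/4)*t**(1/4)*log(sqrt(3)*sqrt(t))
on [3/4, 3): 3**(1/4)*t**(1/4)*exp(-sqrt(3)*sqrt(t))
on [3, oo): 3**(3/4)/(9*t**(5/4))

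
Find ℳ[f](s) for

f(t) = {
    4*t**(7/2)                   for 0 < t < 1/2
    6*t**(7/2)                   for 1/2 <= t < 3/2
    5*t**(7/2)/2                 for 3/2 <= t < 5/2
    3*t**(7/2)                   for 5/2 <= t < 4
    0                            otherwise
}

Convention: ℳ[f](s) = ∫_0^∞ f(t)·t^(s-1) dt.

summing 4 kernel integrals split by 1/2, 3/2, 5/2 yields ℳ[f](s)
the [0, 1/2) slice contributes ∫ 4*t**(7/2)·t^(s-1) dt
over [1/2, 3/2), the kernel integral of 6*t**(7/2) enters the sum
∫ over [3/2, 5/2) of 5*t**(7/2)/2·t^(s-1) joins the sum
∫ 3*t**(7/2)·t^(s-1) over [5/2, 4)

(-4*2**(-s - 7/2) + 7*(3/2)**(s + 7/2) + 6*4**(s + 7/2) - (5/2)**(s + 7/2))/(2*s + 7)
  Re(s) > -7/2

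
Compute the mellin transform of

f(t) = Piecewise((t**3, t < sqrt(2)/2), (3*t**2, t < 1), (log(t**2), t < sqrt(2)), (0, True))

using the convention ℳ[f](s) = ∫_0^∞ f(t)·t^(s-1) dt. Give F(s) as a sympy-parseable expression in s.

the power substitution comes off first: t**(3/2) on [0, 1/2); 3*t on [1/2, 1); log(t) on [1, 2)
split f at sqrt(2)/2, 1: ℳ[f](s) collects 3 kernel integrals
over [0, sqrt(2)/2), the kernel integral of t**3 enters the sum
∫ over [sqrt(2)/2, 1) of 3*t**2·t^(s-1) joins the sum
segment 1 to sqrt(2) holds log(t**2); add its integral

(sqrt(2)/2)**s*(12*2**(s/2)*s**2*(s + 3) + 8*2**(s/2)*(s + 2)*(s + 3) + 4*2**s*s*(s + 2)*(s + 3)*log(2) - 8*2**s*(s + 2)*(s + 3) + sqrt(2)*s**2*(s + 2) - 6*s**2*(s + 3))/(4*s**2*(s + 2)*(s + 3))
  Re(s) > -3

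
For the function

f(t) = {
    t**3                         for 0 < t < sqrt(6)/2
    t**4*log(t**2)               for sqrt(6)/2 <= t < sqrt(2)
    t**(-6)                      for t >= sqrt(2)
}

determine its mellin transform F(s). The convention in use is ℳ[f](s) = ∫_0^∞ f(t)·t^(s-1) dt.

peel off the shared t-power: t**2 on [0, sqrt(6)/2); t**3*log(t**2) on [sqrt(6)/2, sqrt(2)); t**(-7) on [sqrt(2), ∞)
undo the shared t-power: t on [0, sqrt(6)/2); t**2*log(t**2) on [sqrt(6)/2, sqrt(2)); t**(-8) on [sqrt(2), ∞)
peel off the power substitution: sqrt(t) on [0, 3/2); t*log(t) on [3/2, 2); t**(-4) on [2, ∞)
the 3 pieces separated at sqrt(6)/2, sqrt(2) each add one integral
∫ over [0, sqrt(6)/2) of t**3·t^(s-1) joins the sum
over [sqrt(6)/2, sqrt(2)), the kernel integral of t**4*log(t**2) enters the sum
[sqrt(2), ∞) adds the kernel integral of t**(-6)

(32*2**s*(s - 6)*(s + 2)*(s + 3)*log(2) - 64*2**s*(s - 6)*(s + 3) + 64*2**s*(s - 6)*(s + 3)*log(2) - 2**s*(s + 3)*(4*s + (s + 2)**2 + 12) + 3**(s/2)*(s - 6)*(s + 2)*(s + 3)*(-18*log(3) + 18*log(2)) + 3**(s/2)*(s - 6)*(s + 3)*(-36*log(3) + 36*log(2)) + 36*3**(s/2)*(s - 6)*(s + 3) + 6*3**(s/2)*sqrt(6)*(s - 6)*(4*s + (s + 2)**2 + 12))/(8*2**(s/2)*(s - 6)*(s + 3)*(4*s + (s + 2)**2 + 12))
  -3 < Re(s) < 6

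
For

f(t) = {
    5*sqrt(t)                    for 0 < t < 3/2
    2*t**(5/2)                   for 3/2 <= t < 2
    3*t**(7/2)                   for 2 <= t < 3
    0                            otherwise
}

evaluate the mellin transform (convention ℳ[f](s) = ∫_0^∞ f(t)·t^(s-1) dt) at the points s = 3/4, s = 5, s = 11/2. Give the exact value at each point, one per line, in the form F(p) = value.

F(3/4) = -1408*2**(1/4)/221 + 51*2**(3/4)*3**(1/4)/26 + 972*3**(1/4)/17
F(5) = -14336*sqrt(2)/255 + 4131*sqrt(6)/3520 + 39366*sqrt(3)/17
F(11/2) = 19837189/3072

f breaks at 3/2, 2 into 3 integrals to sum
between 0 and 3/2 the integrand is 5*sqrt(t)·t^(s-1)
between 3/2 and 2 the integrand is 2*t**(5/2)·t^(s-1)
the [2, 3) slice contributes ∫ 3*t**(7/2)·t^(s-1) dt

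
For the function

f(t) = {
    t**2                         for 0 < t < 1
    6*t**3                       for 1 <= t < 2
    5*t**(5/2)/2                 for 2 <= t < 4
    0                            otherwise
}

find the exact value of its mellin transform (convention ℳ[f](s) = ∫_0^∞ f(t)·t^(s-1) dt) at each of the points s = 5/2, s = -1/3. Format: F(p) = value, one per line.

F(5/2) = 384*sqrt(2)/11 + 49018/99
F(-1/3) = -60*2**(1/6)/13 - 33/20 + 9*2**(2/3) + 240*2**(1/3)/13

slice at 1, 2, transform all 3 pieces, and sum them
on [0, 1): add ∫ t**2·t^(s-1) dt
between 1 and 2 the integrand is 6*t**3·t^(s-1)
[2, 4) adds the kernel integral of 5*t**(5/2)/2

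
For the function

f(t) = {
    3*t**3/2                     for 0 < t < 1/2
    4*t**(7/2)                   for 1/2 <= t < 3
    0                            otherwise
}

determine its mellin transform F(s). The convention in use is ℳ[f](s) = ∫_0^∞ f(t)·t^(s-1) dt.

the 2 pieces separated at 1/2 each add one integral
over [0, 1/2), the kernel integral of 3*t**3/2 enters the sum
over [1/2, 3), the kernel integral of 4*t**(7/2) enters the sum

(2**(7/2 - s)*(-s - 3) + 128*3**(s + 7/2)*(s + 3) + 3*(2*s + 7)/2**s)/(16*(s + 3)*(2*s + 7))
  Re(s) > -3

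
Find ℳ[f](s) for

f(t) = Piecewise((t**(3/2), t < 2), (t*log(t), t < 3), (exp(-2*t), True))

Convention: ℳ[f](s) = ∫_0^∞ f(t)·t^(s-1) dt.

(-12**s*s*(2*s + 3)*log(4) - 12**s*(2*s + 3)*log(4) + 12**s*(4*s + 6) + 12**s*sqrt(2)*(4*s**2 + 8*s + 4) + 3*18**s*s*(2*s + 3)*log(3) + 18**s*(-6*s - 9) + 3*18**s*(2*s + 3)*log(3) + 3**s*(2*s + 3)*(s**2 + 2*s + 1)*uppergamma(s, 6))/(6**s*(2*s + 3)*(s**2 + 2*s + 1))
  Re(s) > -3/2

slice at 2, 3, transform all 3 pieces, and sum them
over [0, 2), the kernel integral of t**(3/2) enters the sum
the [2, 3) slice contributes ∫ t*log(t)·t^(s-1) dt
piece [3, ∞): integrate exp(-2*t) against the kernel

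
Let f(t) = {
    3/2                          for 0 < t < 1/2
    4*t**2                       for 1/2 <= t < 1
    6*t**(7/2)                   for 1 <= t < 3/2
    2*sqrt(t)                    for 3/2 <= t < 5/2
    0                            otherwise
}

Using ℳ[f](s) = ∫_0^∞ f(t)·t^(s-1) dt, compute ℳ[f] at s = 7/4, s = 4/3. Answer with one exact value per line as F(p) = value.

along the cuts 1/2, 1, 3/2, ℳ[f](s) splits into 4 integrals
∫ 3/2·t^(s-1) over [0, 1/2)
the [1/2, 1) slice contributes ∫ 4*t**2·t^(s-1) dt
the [1, 3/2) slice contributes ∫ 6*t**(7/2)·t^(s-1) dt
the [3/2, 5/2) slice contributes ∫ 2*sqrt(t)·t^(s-1) dt

F(7/4) = -8/105 + 31*2**(1/4)/210 + 25*2**(3/4)*5**(1/4)/9 + 187*2**(3/4)*3**(1/4)/56
F(4/3) = -6/145 + 33*2**(2/3)/160 + 15*2**(1/6)*5**(5/6)/11 + 5931*2**(1/6)*3**(5/6)/2552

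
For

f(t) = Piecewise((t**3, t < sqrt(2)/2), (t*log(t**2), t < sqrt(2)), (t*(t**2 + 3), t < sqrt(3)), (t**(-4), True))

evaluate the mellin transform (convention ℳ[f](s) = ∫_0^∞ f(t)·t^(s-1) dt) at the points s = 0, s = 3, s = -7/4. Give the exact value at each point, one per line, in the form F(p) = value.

reversing the power substitution: t**(3/2) on [0, 1/2); sqrt(t)*log(t) on [1/2, 2); sqrt(t)*(t + 3) on [2, 3); …
back out the shared t-power: t on [0, 1/2); log(t) on [1/2, 2); t + 3 on [2, 3); …
along the cuts sqrt(2)/2, sqrt(2), sqrt(3), ℳ[f](s) splits into 4 integrals
on [0, sqrt(2)/2) integrate f = t**3 against the kernel
between sqrt(2)/2 and sqrt(2) the integrand is t*log(t**2)·t^(s-1)
∫ over [sqrt(2), sqrt(3)) of t*(t**2 + 3)·t^(s-1) joins the sum
for t in [sqrt(3), ∞): the term is ∫ t**(-4)·t^(s-1)

F(0) = sqrt(2)*(-330 + sqrt(2) + 108*log(2) + 144*sqrt(6))/72
F(3) = sqrt(3)/3 + 17*log(2)/16 + 207/32
F(-7/4) = -4*2**(3/8)*log(2)/3 - 8*3**(5/8)/15 - 26*2**(5/8)/45 - 2*2**(5/8)*log(2)/3 + 4*3**(1/8)/621 + 178*2**(3/8)/45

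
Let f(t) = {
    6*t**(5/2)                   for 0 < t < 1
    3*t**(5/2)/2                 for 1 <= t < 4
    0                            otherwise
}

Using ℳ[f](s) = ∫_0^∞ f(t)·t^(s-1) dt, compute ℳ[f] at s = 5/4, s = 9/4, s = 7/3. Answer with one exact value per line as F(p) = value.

F(5/4) = 6/5 + 256*sqrt(2)/5
F(9/4) = 18/19 + 3072*sqrt(2)/19
F(7/3) = 27/29 + 4608*2**(2/3)/29

split f at 1: ℳ[f](s) collects 2 kernel integrals
[0, 1) adds the kernel integral of 6*t**(5/2)
over [1, 4), the kernel integral of 3*t**(5/2)/2 enters the sum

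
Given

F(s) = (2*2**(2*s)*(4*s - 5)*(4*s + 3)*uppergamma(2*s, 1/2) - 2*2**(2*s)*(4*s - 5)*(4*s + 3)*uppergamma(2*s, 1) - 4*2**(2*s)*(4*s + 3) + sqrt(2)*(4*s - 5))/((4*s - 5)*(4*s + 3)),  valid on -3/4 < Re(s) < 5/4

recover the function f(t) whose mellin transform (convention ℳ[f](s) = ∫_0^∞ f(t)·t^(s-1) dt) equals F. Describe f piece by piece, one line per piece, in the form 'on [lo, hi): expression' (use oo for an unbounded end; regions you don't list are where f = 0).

on [0, 1): sqrt(2)*t**(3/4)/4
on [1, 4): exp(-sqrt(t)/2)
on [4, oo): 4*sqrt(2)/t**(5/4)

invert the power substitution to get sqrt(2)*t**(3/2)/4 on [0, 1); exp(-t/2) on [1, 2); 4*sqrt(2)/t**(5/2) on [2, ∞)
reversing the common scale on t: t**(3/2) on [0, 1/2); exp(-t) on [1/2, 1); t**(-5/2) on [1, ∞)
along the cuts 1, 4, ℳ[f](s) splits into 3 integrals
[0, 1) adds the kernel integral of sqrt(2)*t**(3/4)/4
piece [1, 4): integrate exp(-sqrt(t)/2) against the kernel
[4, ∞) adds the kernel integral of 4*sqrt(2)/t**(5/4)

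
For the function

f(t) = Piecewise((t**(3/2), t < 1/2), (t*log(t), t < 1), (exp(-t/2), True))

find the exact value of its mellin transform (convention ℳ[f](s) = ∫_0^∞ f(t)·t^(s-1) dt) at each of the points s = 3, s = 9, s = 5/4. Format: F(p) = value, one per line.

cuts at 1/2, 1: linearity sums the 3 kernel integrals
segment 0 to 1/2 holds t**(3/2); add its integral
segment [1/2, 1) carries t*log(t); integrate it
piece [1, ∞): integrate exp(-t/2) against the kernel

F(3) = -15/256 + sqrt(2)/144 + log(2)/64 + 26*exp(-1/2)
F(9) = -1023/102400 + sqrt(2)/21504 + log(2)/10240 + 34035938*exp(-1/2)
F(5/4) = 2**(3/4)*(-352*2**(1/4) + 88 + 81*sqrt(2) + 198*log(2) + 3564*sqrt(2)*uppergamma(5/4, 1/2))/3564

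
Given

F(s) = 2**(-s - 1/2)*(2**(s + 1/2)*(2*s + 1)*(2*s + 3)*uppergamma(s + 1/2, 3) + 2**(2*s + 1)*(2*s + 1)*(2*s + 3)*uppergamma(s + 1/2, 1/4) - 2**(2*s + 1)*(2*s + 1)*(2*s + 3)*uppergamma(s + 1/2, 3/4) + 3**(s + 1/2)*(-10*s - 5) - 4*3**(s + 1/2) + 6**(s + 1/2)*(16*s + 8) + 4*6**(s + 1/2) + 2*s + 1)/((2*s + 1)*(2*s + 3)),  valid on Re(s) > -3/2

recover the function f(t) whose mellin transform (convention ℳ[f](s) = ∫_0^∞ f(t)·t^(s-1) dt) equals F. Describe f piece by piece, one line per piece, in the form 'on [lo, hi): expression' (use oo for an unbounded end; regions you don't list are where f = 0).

the shared t-power comes off first: t on [0, 1/2); exp(-t/2) on [1/2, 3/2); t + 1 on [3/2, 3); …
summing 4 kernel integrals split by 1/2, 3/2, 3 yields ℳ[f](s)
∫ t**(3/2)·t^(s-1) over [0, 1/2)
piece [1/2, 3/2): integrate sqrt(t)*exp(-t/2) against the kernel
between 3/2 and 3 the integrand is sqrt(t)*(t + 1)·t^(s-1)
piece [3, ∞): integrate sqrt(t)*exp(-t) against the kernel

on [0, 1/2): t**(3/2)
on [1/2, 3/2): sqrt(t)*exp(-t/2)
on [3/2, 3): sqrt(t)*(t + 1)
on [3, oo): sqrt(t)*exp(-t)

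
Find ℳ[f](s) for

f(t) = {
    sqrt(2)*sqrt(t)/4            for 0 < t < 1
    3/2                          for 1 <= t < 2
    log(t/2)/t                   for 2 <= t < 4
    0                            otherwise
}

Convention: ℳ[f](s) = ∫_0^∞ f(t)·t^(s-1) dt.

remove the shared t-power first: sqrt(2)*t**(3/2)/4 on [0, 1); 3*t/2 on [1, 2); log(t/2) on [2, 4)
remove the common scale on t first: t**(3/2) on [0, 1/2); 3*t on [1/2, 1); log(t) on [1, 2)
f breaks at 1, 2 into 3 integrals to sum
on [0, 1): add ∫ sqrt(2)*sqrt(t)/4·t^(s-1) dt
segment 1 to 2 holds 3/2; add its integral
∫ over [2, 4) of log(t/2)/t·t^(s-1) joins the sum

(2**(2*s)*s*(s - 1)*(2*s + 1)*log(2) - 2**(2*s)*s*(2*s + 1) + 2*2**s*s*(2*s + 1) + 6*2**s*(s - 1)**2*(2*s + 1) + 2*sqrt(2)*s*(s - 1)**2 - 6*(s - 1)**2*(2*s + 1))/(4*s*(s - 1)**2*(2*s + 1))
  Re(s) > -1/2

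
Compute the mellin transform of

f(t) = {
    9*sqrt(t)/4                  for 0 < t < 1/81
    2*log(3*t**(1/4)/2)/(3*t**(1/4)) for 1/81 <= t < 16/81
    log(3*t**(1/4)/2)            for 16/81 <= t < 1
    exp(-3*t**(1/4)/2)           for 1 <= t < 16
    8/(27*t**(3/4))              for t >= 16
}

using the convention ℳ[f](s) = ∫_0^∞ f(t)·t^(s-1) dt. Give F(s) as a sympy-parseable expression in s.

(1728*2**(4*s)*s**2*(4*s - 3)*(4*s + 2)*(16*s**2 - 8*s + 1)*uppergamma(4*s, 3/2) - 1728*2**(4*s)*s**2*(4*s - 3)*(4*s + 2)*(16*s**2 - 8*s + 1)*uppergamma(4*s, 3) - 1728*2**(4*s)*s**2*(4*s - 3)*(4*s + 2) + 108*2**(4*s)*(4*s - 3)*(4*s + 2)*(16*s**2 - 8*s + 1) - 432*3**(4*s)*s*(4*s - 3)*(4*s + 2)*(16*s**2 - 8*s + 1)*log(2) + 432*3**(4*s)*s*(4*s - 3)*(4*s + 2)*(16*s**2 - 8*s + 1)*log(3) - 108*3**(4*s)*(4*s - 3)*(4*s + 2)*(16*s**2 - 8*s + 1) - 64*6**(4*s)*s**2*(4*s + 2)*(16*s**2 - 8*s + 1) + 13824*s**3*(4*s - 3)*(4*s + 2)*log(2) - 3456*s**2*(4*s - 3)*(4*s + 2)*log(2) + 3456*s**2*(4*s - 3)*(4*s + 2) + 432*s**2*(4*s - 3)*(16*s**2 - 8*s + 1))/(432*3**(4*s)*s**2*(4*s - 3)*(4*s + 2)*(16*s**2 - 8*s + 1))
  -1/2 < Re(s) < 3/4

peel off the power substitution: 9*t/4 on [0, 1/9); 2*log(3*sqrt(t)/2)/(3*sqrt(t)) on [1/9, 4/9); log(3*sqrt(t)/2) on [4/9, 1); …
strip the power substitution: 9*t**2/4 on [0, 1/3); 2*log(3*t/2)/(3*t) on [1/3, 2/3); log(3*t/2) on [2/3, 1); …
invert the common scale on t to get t**2 on [0, 1/2); log(t)/t on [1/2, 1); log(t) on [1, 3/2); …
treat the 5 regions marked off by 1/81, 16/81, 1, 16 separately and sum
∫ 9*sqrt(t)/4·t^(s-1) over [0, 1/81)
between 1/81 and 16/81 the integrand is 2*log(3*t**(1/4)/2)/(3*t**(1/4))·t^(s-1)
on [16/81, 1) integrate f = log(3*t**(1/4)/2) against the kernel
segment [1, 16) carries exp(-3*t**(1/4)/2); integrate it
piece [16, ∞): integrate 8/(27*t**(3/4)) against the kernel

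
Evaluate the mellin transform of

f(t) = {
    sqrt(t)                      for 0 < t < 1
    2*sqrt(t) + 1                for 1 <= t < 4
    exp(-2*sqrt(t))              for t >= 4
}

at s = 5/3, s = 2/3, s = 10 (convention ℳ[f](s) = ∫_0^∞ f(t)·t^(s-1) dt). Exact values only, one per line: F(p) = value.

F(5/3) = -69/65 + 2**(2/3)*uppergamma(10/3, 4)/8 + 1272*2**(1/3)/65
F(2/3) = -33/14 + 2**(2/3)*uppergamma(4/3, 4)/2 + 69*2**(1/3)/7
F(10) = 7060409/14 + 101342733385781*exp(-4)/8

back out the power substitution: t on [0, 1); 2*t + 1 on [1, 2); exp(-2*t) on [2, ∞)
f breaks at 1, 4 into 3 integrals to sum
segment [0, 1) carries sqrt(t); integrate it
piece [1, 4): integrate (2*sqrt(t) + 1) against the kernel
∫ over [4, ∞) of exp(-2*sqrt(t))·t^(s-1) joins the sum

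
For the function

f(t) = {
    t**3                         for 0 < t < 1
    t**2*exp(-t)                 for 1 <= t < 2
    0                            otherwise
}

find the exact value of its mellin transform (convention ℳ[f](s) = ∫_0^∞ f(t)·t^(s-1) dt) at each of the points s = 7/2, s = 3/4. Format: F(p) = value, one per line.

F(7/2) = (-105170*sqrt(2) + (-12285*sqrt(pi)*erfc(sqrt(2)) + 64 + 12285*sqrt(pi)*erfc(1))*exp(2) + 49790*E)*exp(-2)/416
F(3/4) = -uppergamma(11/4, 2) + 4/15 + uppergamma(11/4, 1)

back out the power substitution: t**(3/2) on [0, 1); t*exp(-sqrt(t)) on [1, 4)
undo the shared t-power: sqrt(t) on [0, 1); exp(-sqrt(t)) on [1, 4)
peel off the power substitution: t on [0, 1); exp(-t) on [1, 2)
breakpoints 1: one integral from each of the 2 segments
over [0, 1), the kernel integral of t**3 enters the sum
segment 1 to 2 holds t**2*exp(-t); add its integral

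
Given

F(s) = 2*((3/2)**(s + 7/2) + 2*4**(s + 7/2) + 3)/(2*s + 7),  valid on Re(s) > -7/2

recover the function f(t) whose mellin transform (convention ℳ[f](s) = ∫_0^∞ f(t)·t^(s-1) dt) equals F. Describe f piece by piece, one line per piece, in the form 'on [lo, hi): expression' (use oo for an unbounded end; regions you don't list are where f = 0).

on [0, 1): 6*t**(7/2)
on [1, 3/2): 3*t**(7/2)
on [3/2, 4): 2*t**(7/2)

split f at 1, 3/2: ℳ[f](s) collects 3 kernel integrals
∫ over [0, 1) of 6*t**(7/2)·t^(s-1) joins the sum
between 1 and 3/2 the integrand is 3*t**(7/2)·t^(s-1)
for t in [3/2, 4): the term is ∫ 2*t**(7/2)·t^(s-1)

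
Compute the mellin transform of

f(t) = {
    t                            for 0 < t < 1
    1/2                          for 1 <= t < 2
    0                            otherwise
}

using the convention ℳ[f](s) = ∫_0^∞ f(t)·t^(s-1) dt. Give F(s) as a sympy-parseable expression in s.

treat the 2 regions marked off by 1 separately and sum
for t in [0, 1): the term is ∫ t·t^(s-1)
piece [1, 2): integrate 1/2 against the kernel

(2**s*(s + 1) + s - 1)/(2*s*(s + 1))
  Re(s) > -1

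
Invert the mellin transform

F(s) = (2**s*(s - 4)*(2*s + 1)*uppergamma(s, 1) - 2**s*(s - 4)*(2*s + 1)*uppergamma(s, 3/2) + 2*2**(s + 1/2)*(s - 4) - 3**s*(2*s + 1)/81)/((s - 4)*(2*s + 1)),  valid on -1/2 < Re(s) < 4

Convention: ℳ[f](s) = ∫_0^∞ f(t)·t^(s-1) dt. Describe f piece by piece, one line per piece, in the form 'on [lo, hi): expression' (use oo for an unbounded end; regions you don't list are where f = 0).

along the cuts 2, 3, ℳ[f](s) splits into 3 integrals
∫ sqrt(t)·t^(s-1) over [0, 2)
piece [2, 3): integrate exp(-t/2) against the kernel
the [3, ∞) slice contributes ∫ t**(-4)·t^(s-1) dt

on [0, 2): sqrt(t)
on [2, 3): exp(-t/2)
on [3, oo): t**(-4)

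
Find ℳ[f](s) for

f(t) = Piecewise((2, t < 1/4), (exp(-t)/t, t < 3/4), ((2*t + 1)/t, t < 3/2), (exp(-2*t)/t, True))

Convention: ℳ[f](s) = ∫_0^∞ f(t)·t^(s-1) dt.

(2**(s + 1)*s*(s - 1)*uppergamma(s - 1, 3) + 3**s*(10 - 10*s)/3 - 4*3**s/3 + 4**s*s*(s - 1)*uppergamma(s - 1, 1/4) - 4**s*s*(s - 1)*uppergamma(s - 1, 3/4) + 6**s*(8*s - 8)/3 + 2*6**s/3 + 2*s - 2)/(4**s*s*(s - 1))
  Re(s) > 0

remove the shared t-power first: 2*t on [0, 1/4); exp(-t) on [1/4, 3/4); 2*t + 1 on [3/4, 3/2); …
invert the common scale on t to get t on [0, 1/2); exp(-t/2) on [1/2, 3/2); t + 1 on [3/2, 3); …
split f at 1/4, 3/4, 3/2: ℳ[f](s) collects 4 kernel integrals
∫ over [0, 1/4) of 2·t^(s-1) joins the sum
piece [1/4, 3/4): integrate exp(-t)/t against the kernel
piece [3/4, 3/2): integrate (2*t + 1)/t against the kernel
over [3/2, ∞), the kernel integral of exp(-2*t)/t enters the sum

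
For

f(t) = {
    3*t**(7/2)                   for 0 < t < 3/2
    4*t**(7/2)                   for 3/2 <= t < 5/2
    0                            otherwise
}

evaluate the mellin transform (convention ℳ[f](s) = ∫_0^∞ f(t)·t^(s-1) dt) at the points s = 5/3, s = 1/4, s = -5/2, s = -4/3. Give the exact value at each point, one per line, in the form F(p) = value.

along the cuts 3/2, ℳ[f](s) splits into 2 integrals
[0, 3/2) adds the kernel integral of 3*t**(7/2)
for t in [3/2, 5/2): the term is ∫ 4*t**(7/2)·t^(s-1)

F(5/3) = 3*2**(5/6)*(-243*3**(1/6) + 12500*5**(1/6))/992
F(1/4) = 2**(1/4)*(-27*3**(3/4) + 500*5**(3/4))/60
F(-5/2) = 17/2
F(-4/3) = 3*2**(5/6)*(-9*3**(1/6) + 100*5**(1/6))/52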